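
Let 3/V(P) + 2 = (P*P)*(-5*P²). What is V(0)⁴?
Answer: 81/16 ≈ 5.0625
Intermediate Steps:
V(P) = 3/(-2 - 5*P⁴) (V(P) = 3/(-2 + (P*P)*(-5*P²)) = 3/(-2 + P²*(-5*P²)) = 3/(-2 - 5*P⁴))
V(0)⁴ = (-3/(2 + 5*0⁴))⁴ = (-3/(2 + 5*0))⁴ = (-3/(2 + 0))⁴ = (-3/2)⁴ = 81/16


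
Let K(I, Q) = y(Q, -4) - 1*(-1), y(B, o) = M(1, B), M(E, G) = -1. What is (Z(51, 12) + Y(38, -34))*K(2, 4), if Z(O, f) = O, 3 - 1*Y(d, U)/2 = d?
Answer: 0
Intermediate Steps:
Y(d, U) = 6 - 2*d
y(B, o) = -1
K(I, Q) = 0 (K(I, Q) = -1 - 1*(-1) = -1 + 1 = 0)
(Z(51, 12) + Y(38, -34))*K(2, 4) = (51 + (6 - 2*38))*0 = (51 + (6 - 76))*0 = (51 - 70)*0 = -19*0 = 0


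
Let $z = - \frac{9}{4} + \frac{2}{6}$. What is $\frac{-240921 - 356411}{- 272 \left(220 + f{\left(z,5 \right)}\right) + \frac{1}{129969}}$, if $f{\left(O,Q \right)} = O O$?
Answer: $\frac{2156517853}{219644802} \approx 9.8182$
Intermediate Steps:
$z = - \frac{23}{12}$ ($z = \left(-9\right) \frac{1}{4} + 2 \cdot \frac{1}{6} = - \frac{9}{4} + \frac{1}{3} = - \frac{23}{12} \approx -1.9167$)
$f{\left(O,Q \right)} = O^{2}$
$\frac{-240921 - 356411}{- 272 \left(220 + f{\left(z,5 \right)}\right) + \frac{1}{129969}} = \frac{-240921 - 356411}{- 272 \left(220 + \left(- \frac{23}{12}\right)^{2}\right) + \frac{1}{129969}} = - \frac{597332}{- 272 \left(220 + \frac{529}{144}\right) + \frac{1}{129969}} = - \frac{597332}{\left(-272\right) \frac{32209}{144} + \frac{1}{129969}} = - \frac{597332}{- \frac{547553}{9} + \frac{1}{129969}} = - \frac{597332}{- \frac{878579208}{14441}} = \left(-597332\right) \left(- \frac{14441}{878579208}\right) = \frac{2156517853}{219644802}$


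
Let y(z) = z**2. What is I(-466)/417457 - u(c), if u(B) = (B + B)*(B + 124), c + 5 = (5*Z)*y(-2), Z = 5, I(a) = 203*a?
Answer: -17370480368/417457 ≈ -41610.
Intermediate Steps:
c = 95 (c = -5 + (5*5)*(-2)**2 = -5 + 25*4 = -5 + 100 = 95)
u(B) = 2*B*(124 + B) (u(B) = (2*B)*(124 + B) = 2*B*(124 + B))
I(-466)/417457 - u(c) = (203*(-466))/417457 - 2*95*(124 + 95) = -94598*1/417457 - 2*95*219 = -94598/417457 - 1*41610 = -94598/417457 - 41610 = -17370480368/417457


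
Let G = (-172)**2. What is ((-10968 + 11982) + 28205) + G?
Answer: 58803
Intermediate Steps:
G = 29584
((-10968 + 11982) + 28205) + G = ((-10968 + 11982) + 28205) + 29584 = (1014 + 28205) + 29584 = 29219 + 29584 = 58803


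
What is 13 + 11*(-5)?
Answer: -42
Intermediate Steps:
13 + 11*(-5) = 13 - 55 = -42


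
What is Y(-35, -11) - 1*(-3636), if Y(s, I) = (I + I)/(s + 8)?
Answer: 98194/27 ≈ 3636.8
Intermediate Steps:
Y(s, I) = 2*I/(8 + s) (Y(s, I) = (2*I)/(8 + s) = 2*I/(8 + s))
Y(-35, -11) - 1*(-3636) = 2*(-11)/(8 - 35) - 1*(-3636) = 2*(-11)/(-27) + 3636 = 2*(-11)*(-1/27) + 3636 = 22/27 + 3636 = 98194/27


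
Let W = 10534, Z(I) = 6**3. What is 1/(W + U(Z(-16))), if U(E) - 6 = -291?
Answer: 1/10249 ≈ 9.7570e-5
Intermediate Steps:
Z(I) = 216
U(E) = -285 (U(E) = 6 - 291 = -285)
1/(W + U(Z(-16))) = 1/(10534 - 285) = 1/10249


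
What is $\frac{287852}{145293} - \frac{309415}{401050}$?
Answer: $\frac{14097442201}{11653951530} \approx 1.2097$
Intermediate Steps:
$\frac{287852}{145293} - \frac{309415}{401050} = 287852 \cdot \frac{1}{145293} - \frac{61883}{80210} = \frac{287852}{145293} - \frac{61883}{80210} = \frac{14097442201}{11653951530}$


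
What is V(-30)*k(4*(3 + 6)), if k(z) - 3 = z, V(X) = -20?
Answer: -780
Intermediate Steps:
k(z) = 3 + z
V(-30)*k(4*(3 + 6)) = -20*(3 + 4*(3 + 6)) = -20*(3 + 4*9) = -20*(3 + 36) = -20*39 = -780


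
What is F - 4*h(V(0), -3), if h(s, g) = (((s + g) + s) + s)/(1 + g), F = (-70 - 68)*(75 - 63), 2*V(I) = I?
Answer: -1662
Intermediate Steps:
V(I) = I/2
F = -1656 (F = -138*12 = -1656)
h(s, g) = (g + 3*s)/(1 + g) (h(s, g) = (((g + s) + s) + s)/(1 + g) = ((g + 2*s) + s)/(1 + g) = (g + 3*s)/(1 + g))
F - 4*h(V(0), -3) = -1656 - 4*(-3 + 3*((1/2)*0))/(1 - 3) = -1656 - 4*(-3 + 3*0)/(-2) = -1656 - (-2)*(-3 + 0) = -1656 - (-2)*(-3) = -1656 - 4*3/2 = -1656 - 6 = -1662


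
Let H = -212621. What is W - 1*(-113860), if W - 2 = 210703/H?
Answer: 24209241599/212621 ≈ 1.1386e+5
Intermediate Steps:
W = 214539/212621 (W = 2 + 210703/(-212621) = 2 + 210703*(-1/212621) = 2 - 210703/212621 = 214539/212621 ≈ 1.0090)
W - 1*(-113860) = 214539/212621 - 1*(-113860) = 214539/212621 + 113860 = 24209241599/212621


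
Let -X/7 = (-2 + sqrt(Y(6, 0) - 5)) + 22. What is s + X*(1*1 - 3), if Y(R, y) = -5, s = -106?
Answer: 174 + 14*I*sqrt(10) ≈ 174.0 + 44.272*I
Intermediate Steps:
X = -140 - 7*I*sqrt(10) (X = -7*((-2 + sqrt(-5 - 5)) + 22) = -7*((-2 + sqrt(-10)) + 22) = -7*((-2 + I*sqrt(10)) + 22) = -7*(20 + I*sqrt(10)) = -140 - 7*I*sqrt(10) ≈ -140.0 - 22.136*I)
s + X*(1*1 - 3) = -106 + (-140 - 7*I*sqrt(10))*(1*1 - 3) = -106 + (-140 - 7*I*sqrt(10))*(1 - 3) = -106 + (-140 - 7*I*sqrt(10))*(-2) = -106 + (280 + 14*I*sqrt(10)) = 174 + 14*I*sqrt(10)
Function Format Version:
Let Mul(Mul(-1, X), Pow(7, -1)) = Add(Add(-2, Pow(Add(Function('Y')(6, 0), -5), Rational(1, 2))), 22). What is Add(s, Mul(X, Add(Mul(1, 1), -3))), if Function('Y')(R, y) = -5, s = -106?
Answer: Add(174, Mul(14, I, Pow(10, Rational(1, 2)))) ≈ Add(174.00, Mul(44.272, I))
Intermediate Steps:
X = Add(-140, Mul(-7, I, Pow(10, Rational(1, 2)))) (X = Mul(-7, Add(Add(-2, Pow(Add(-5, -5), Rational(1, 2))), 22)) = Mul(-7, Add(Add(-2, Pow(-10, Rational(1, 2))), 22)) = Mul(-7, Add(Add(-2, Mul(I, Pow(10, Rational(1, 2)))), 22)) = Mul(-7, Add(20, Mul(I, Pow(10, Rational(1, 2))))) = Add(-140, Mul(-7, I, Pow(10, Rational(1, 2)))) ≈ Add(-140.00, Mul(-22.136, I)))
Add(s, Mul(X, Add(Mul(1, 1), -3))) = Add(-106, Mul(Add(-140, Mul(-7, I, Pow(10, Rational(1, 2)))), Add(Mul(1, 1), -3))) = Add(-106, Mul(Add(-140, Mul(-7, I, Pow(10, Rational(1, 2)))), Add(1, -3))) = Add(-106, Mul(Add(-140, Mul(-7, I, Pow(10, Rational(1, 2)))), -2)) = Add(-106, Add(280, Mul(14, I, Pow(10, Rational(1, 2))))) = Add(174, Mul(14, I, Pow(10, Rational(1, 2))))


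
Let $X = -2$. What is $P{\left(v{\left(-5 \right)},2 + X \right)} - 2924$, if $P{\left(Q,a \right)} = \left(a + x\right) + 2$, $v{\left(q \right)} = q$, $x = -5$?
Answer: $-2927$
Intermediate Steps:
$P{\left(Q,a \right)} = -3 + a$ ($P{\left(Q,a \right)} = \left(a - 5\right) + 2 = \left(-5 + a\right) + 2 = -3 + a$)
$P{\left(v{\left(-5 \right)},2 + X \right)} - 2924 = \left(-3 + \left(2 - 2\right)\right) - 2924 = \left(-3 + 0\right) - 2924 = -3 - 2924 = -2927$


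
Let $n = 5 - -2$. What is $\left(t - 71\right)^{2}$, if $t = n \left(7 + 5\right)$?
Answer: $169$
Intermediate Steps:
$n = 7$ ($n = 5 + 2 = 7$)
$t = 84$ ($t = 7 \left(7 + 5\right) = 7 \cdot 12 = 84$)
$\left(t - 71\right)^{2} = \left(84 - 71\right)^{2} = 13^{2} = 169$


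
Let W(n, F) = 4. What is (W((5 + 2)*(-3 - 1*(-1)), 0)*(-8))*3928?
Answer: -125696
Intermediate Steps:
(W((5 + 2)*(-3 - 1*(-1)), 0)*(-8))*3928 = (4*(-8))*3928 = -32*3928 = -125696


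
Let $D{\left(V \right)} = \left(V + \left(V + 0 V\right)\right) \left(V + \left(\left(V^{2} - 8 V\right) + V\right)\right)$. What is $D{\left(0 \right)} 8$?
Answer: $0$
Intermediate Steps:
$D{\left(V \right)} = 2 V \left(V^{2} - 6 V\right)$ ($D{\left(V \right)} = \left(V + \left(V + 0\right)\right) \left(V + \left(V^{2} - 7 V\right)\right) = \left(V + V\right) \left(V^{2} - 6 V\right) = 2 V \left(V^{2} - 6 V\right)$)
$D{\left(0 \right)} 8 = 2 \cdot 0^{2} \left(-6 + 0\right) 8 = 2 \cdot 0 \left(-6\right) 8 = 0 \cdot 8 = 0$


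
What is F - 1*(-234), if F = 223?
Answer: 457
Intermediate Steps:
F - 1*(-234) = 223 - 1*(-234) = 223 + 234 = 457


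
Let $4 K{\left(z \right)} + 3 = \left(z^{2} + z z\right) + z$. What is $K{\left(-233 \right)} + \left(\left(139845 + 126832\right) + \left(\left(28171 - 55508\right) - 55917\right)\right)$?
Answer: $\frac{421017}{2} \approx 2.1051 \cdot 10^{5}$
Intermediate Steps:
$K{\left(z \right)} = - \frac{3}{4} + \frac{z^{2}}{2} + \frac{z}{4}$ ($K{\left(z \right)} = - \frac{3}{4} + \frac{\left(z^{2} + z z\right) + z}{4} = - \frac{3}{4} + \frac{\left(z^{2} + z^{2}\right) + z}{4} = - \frac{3}{4} + \frac{2 z^{2} + z}{4} = - \frac{3}{4} + \frac{z + 2 z^{2}}{4} = - \frac{3}{4} + \left(\frac{z^{2}}{2} + \frac{z}{4}\right) = - \frac{3}{4} + \frac{z^{2}}{2} + \frac{z}{4}$)
$K{\left(-233 \right)} + \left(\left(139845 + 126832\right) + \left(\left(28171 - 55508\right) - 55917\right)\right) = \left(- \frac{3}{4} + \frac{\left(-233\right)^{2}}{2} + \frac{1}{4} \left(-233\right)\right) + \left(\left(139845 + 126832\right) + \left(\left(28171 - 55508\right) - 55917\right)\right) = \left(- \frac{3}{4} + \frac{1}{2} \cdot 54289 - \frac{233}{4}\right) + \left(266677 - 83254\right) = \left(- \frac{3}{4} + \frac{54289}{2} - \frac{233}{4}\right) + \left(266677 - 83254\right) = \frac{54171}{2} + 183423 = \frac{421017}{2}$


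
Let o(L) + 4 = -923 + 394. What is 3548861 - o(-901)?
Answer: 3549394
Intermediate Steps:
o(L) = -533 (o(L) = -4 + (-923 + 394) = -4 - 529 = -533)
3548861 - o(-901) = 3548861 - 1*(-533) = 3548861 + 533 = 3549394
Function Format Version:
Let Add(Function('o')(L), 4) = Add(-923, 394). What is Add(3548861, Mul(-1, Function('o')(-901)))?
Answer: 3549394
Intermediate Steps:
Function('o')(L) = -533 (Function('o')(L) = Add(-4, Add(-923, 394)) = Add(-4, -529) = -533)
Add(3548861, Mul(-1, Function('o')(-901))) = Add(3548861, Mul(-1, -533)) = Add(3548861, 533) = 3549394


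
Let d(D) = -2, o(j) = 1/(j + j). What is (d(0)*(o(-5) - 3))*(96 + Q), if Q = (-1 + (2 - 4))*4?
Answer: 2604/5 ≈ 520.80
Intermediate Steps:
o(j) = 1/(2*j)
Q = -12 (Q = (-1 - 2)*4 = -3*4 = -12)
(d(0)*(o(-5) - 3))*(96 + Q) = (-2*((1/2)/(-5) - 3))*(96 - 12) = -2*((1/2)*(-1/5) - 3)*84 = -2*(-1/10 - 3)*84 = -2*(-31/10)*84 = (31/5)*84 = 2604/5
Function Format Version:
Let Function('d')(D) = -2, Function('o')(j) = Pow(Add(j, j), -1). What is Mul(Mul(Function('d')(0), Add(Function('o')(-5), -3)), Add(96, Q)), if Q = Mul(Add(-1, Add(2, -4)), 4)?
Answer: Rational(2604, 5) ≈ 520.80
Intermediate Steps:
Function('o')(j) = Mul(Rational(1, 2), Pow(j, -1)) (Function('o')(j) = Pow(Mul(2, j), -1) = Mul(Rational(1, 2), Pow(j, -1)))
Q = -12 (Q = Mul(Add(-1, -2), 4) = Mul(-3, 4) = -12)
Mul(Mul(Function('d')(0), Add(Function('o')(-5), -3)), Add(96, Q)) = Mul(Mul(-2, Add(Mul(Rational(1, 2), Pow(-5, -1)), -3)), Add(96, -12)) = Mul(Mul(-2, Add(Mul(Rational(1, 2), Rational(-1, 5)), -3)), 84) = Mul(Mul(-2, Add(Rational(-1, 10), -3)), 84) = Mul(Mul(-2, Rational(-31, 10)), 84) = Mul(Rational(31, 5), 84) = Rational(2604, 5)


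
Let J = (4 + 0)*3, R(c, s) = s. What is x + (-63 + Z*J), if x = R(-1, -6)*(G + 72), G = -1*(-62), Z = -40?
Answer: -1347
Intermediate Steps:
J = 12 (J = 4*3 = 12)
G = 62
x = -804 (x = -6*(62 + 72) = -6*134 = -804)
x + (-63 + Z*J) = -804 + (-63 - 40*12) = -804 + (-63 - 480) = -804 - 543 = -1347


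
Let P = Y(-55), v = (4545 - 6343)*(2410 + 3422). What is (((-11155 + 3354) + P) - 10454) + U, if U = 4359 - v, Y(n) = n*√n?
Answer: 10472040 - 55*I*√55 ≈ 1.0472e+7 - 407.89*I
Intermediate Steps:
Y(n) = n^(3/2)
v = -10485936 (v = -1798*5832 = -10485936)
P = -55*I*√55 (P = (-55)^(3/2) = -55*I*√55 ≈ -407.89*I)
U = 10490295 (U = 4359 - 1*(-10485936) = 4359 + 10485936 = 10490295)
(((-11155 + 3354) + P) - 10454) + U = (((-11155 + 3354) - 55*I*√55) - 10454) + 10490295 = ((-7801 - 55*I*√55) - 10454) + 10490295 = (-18255 - 55*I*√55) + 10490295 = 10472040 - 55*I*√55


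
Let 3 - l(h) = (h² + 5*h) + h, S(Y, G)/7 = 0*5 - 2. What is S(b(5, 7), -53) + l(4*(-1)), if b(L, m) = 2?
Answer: -3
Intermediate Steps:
S(Y, G) = -14 (S(Y, G) = 7*(0*5 - 2) = 7*(0 - 2) = 7*(-2) = -14)
l(h) = 3 - h² - 6*h (l(h) = 3 - ((h² + 5*h) + h) = 3 - (h² + 6*h) = 3 + (-h² - 6*h) = 3 - h² - 6*h)
S(b(5, 7), -53) + l(4*(-1)) = -14 + (3 - (4*(-1))² - 24*(-1)) = -14 + (3 - 1*(-4)² - 6*(-4)) = -14 + (3 - 1*16 + 24) = -14 + (3 - 16 + 24) = -14 + 11 = -3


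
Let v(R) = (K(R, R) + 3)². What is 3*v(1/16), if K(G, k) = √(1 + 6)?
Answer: 48 + 18*√7 ≈ 95.624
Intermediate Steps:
K(G, k) = √7
v(R) = (3 + √7)² (v(R) = (√7 + 3)² = (3 + √7)²)
3*v(1/16) = 3*(3 + √7)²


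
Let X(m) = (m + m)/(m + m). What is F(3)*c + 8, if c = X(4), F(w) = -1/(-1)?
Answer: 9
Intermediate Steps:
F(w) = 1 (F(w) = -1*(-1) = 1)
X(m) = 1 (X(m) = (2*m)/((2*m)) = (2*m)*(1/(2*m)) = 1)
c = 1
F(3)*c + 8 = 1*1 + 8 = 1 + 8 = 9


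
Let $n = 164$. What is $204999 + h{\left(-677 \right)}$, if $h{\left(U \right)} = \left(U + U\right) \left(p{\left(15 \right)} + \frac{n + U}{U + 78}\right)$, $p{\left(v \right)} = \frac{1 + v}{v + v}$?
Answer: $\frac{1825008617}{8985} \approx 2.0312 \cdot 10^{5}$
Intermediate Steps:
$p{\left(v \right)} = \frac{1 + v}{2 v}$
$h{\left(U \right)} = 2 U \left(\frac{8}{15} + \frac{164 + U}{78 + U}\right)$ ($h{\left(U \right)} = \left(U + U\right) \left(\frac{1 + 15}{2 \cdot 15} + \frac{164 + U}{U + 78}\right) = 2 U \left(\frac{1}{2} \cdot \frac{1}{15} \cdot 16 + \frac{164 + U}{78 + U}\right) = 2 U \left(\frac{8}{15} + \frac{164 + U}{78 + U}\right)$)
$204999 + h{\left(-677 \right)} = 204999 + \frac{2}{15} \left(-677\right) \frac{1}{78 - 677} \left(3084 + 23 \left(-677\right)\right) = 204999 + \frac{2}{15} \left(-677\right) \frac{1}{-599} \left(3084 - 15571\right) = 204999 + \frac{2}{15} \left(-677\right) \left(- \frac{1}{599}\right) \left(-12487\right) = 204999 - \frac{16907398}{8985} = \frac{1825008617}{8985}$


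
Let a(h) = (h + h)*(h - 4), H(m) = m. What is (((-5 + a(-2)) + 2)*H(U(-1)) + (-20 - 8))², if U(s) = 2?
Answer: 196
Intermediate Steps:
a(h) = 2*h*(-4 + h) (a(h) = (2*h)*(-4 + h) = 2*h*(-4 + h))
(((-5 + a(-2)) + 2)*H(U(-1)) + (-20 - 8))² = (((-5 + 2*(-2)*(-4 - 2)) + 2)*2 + (-20 - 8))² = (((-5 + 2*(-2)*(-6)) + 2)*2 - 28)² = (((-5 + 24) + 2)*2 - 28)² = ((19 + 2)*2 - 28)² = (21*2 - 28)² = (42 - 28)² = 14² = 196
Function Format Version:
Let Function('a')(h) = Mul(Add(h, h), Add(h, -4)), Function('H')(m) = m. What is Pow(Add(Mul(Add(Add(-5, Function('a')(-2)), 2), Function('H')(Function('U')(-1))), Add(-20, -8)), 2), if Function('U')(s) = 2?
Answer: 196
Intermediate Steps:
Function('a')(h) = Mul(2, h, Add(-4, h)) (Function('a')(h) = Mul(Mul(2, h), Add(-4, h)) = Mul(2, h, Add(-4, h)))
Pow(Add(Mul(Add(Add(-5, Function('a')(-2)), 2), Function('H')(Function('U')(-1))), Add(-20, -8)), 2) = Pow(Add(Mul(Add(Add(-5, Mul(2, -2, Add(-4, -2))), 2), 2), Add(-20, -8)), 2) = Pow(Add(Mul(Add(Add(-5, Mul(2, -2, -6)), 2), 2), -28), 2) = Pow(Add(Mul(Add(Add(-5, 24), 2), 2), -28), 2) = Pow(Add(Mul(Add(19, 2), 2), -28), 2) = Pow(Add(Mul(21, 2), -28), 2) = Pow(Add(42, -28), 2) = Pow(14, 2) = 196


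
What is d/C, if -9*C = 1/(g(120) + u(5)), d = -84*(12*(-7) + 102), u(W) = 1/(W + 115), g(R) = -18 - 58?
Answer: -5170473/5 ≈ -1.0341e+6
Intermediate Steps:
g(R) = -76
u(W) = 1/(115 + W)
d = -1512 (d = -84*(-84 + 102) = -84*18 = -1512)
C = 40/27357 (C = -1/(9*(-76 + 1/(115 + 5))) = -1/(9*(-76 + 1/120)) = -1/(9*(-9119/120)) = -1/9*(-120/9119) = 40/27357 ≈ 0.0014621)
d/C = -1512/40/27357 = -1512*27357/40 = -5170473/5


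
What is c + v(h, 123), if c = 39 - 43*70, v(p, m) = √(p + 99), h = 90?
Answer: -2971 + 3*√21 ≈ -2957.3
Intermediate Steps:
v(p, m) = √(99 + p)
c = -2971 (c = 39 - 3010 = -2971)
c + v(h, 123) = -2971 + √(99 + 90) = -2971 + √189 = -2971 + 3*√21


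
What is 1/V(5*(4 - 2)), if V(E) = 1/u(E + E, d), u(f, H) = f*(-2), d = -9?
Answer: -40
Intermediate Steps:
u(f, H) = -2*f
V(E) = -1/(4*E) (V(E) = 1/(-2*(E + E)) = 1/(-4*E) = -1/(4*E))
1/V(5*(4 - 2)) = 1/(-1/(5*(4 - 2))/4) = 1/(-1/(4*(5*2))) = 1/(-¼/10) = 1/(-¼*⅒) = 1/(-1/40) = -40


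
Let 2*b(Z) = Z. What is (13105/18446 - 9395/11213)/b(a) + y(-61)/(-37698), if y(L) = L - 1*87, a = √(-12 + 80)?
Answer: 74/18849 - 26353805*√17/3516194966 ≈ -0.026977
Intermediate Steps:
a = 2*√17 (a = √68 = 2*√17 ≈ 8.2462)
y(L) = -87 + L (y(L) = L - 87 = -87 + L)
b(Z) = Z/2
(13105/18446 - 9395/11213)/b(a) + y(-61)/(-37698) = (13105/18446 - 9395/11213)/(((2*√17)/2)) + (-87 - 61)/(-37698) = (13105*(1/18446) - 9395*1/11213)/(√17) - 148*(-1/37698) = (13105/18446 - 9395/11213)*(√17/17) + 74/18849 = -26353805*√17/3516194966 + 74/18849 = 74/18849 - 26353805*√17/3516194966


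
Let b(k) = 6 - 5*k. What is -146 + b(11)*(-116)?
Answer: 5538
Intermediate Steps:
-146 + b(11)*(-116) = -146 + (6 - 5*11)*(-116) = -146 + (6 - 55)*(-116) = -146 - 49*(-116) = -146 + 5684 = 5538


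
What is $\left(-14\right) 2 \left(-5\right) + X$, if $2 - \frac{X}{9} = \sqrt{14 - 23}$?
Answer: $158 - 27 i \approx 158.0 - 27.0 i$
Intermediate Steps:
$X = 18 - 27 i$ ($X = 18 - 9 \sqrt{14 - 23} = 18 - 9 \sqrt{-9} = 18 - 9 \cdot 3 i = 18 - 27 i \approx 18.0 - 27.0 i$)
$\left(-14\right) 2 \left(-5\right) + X = \left(-14\right) 2 \left(-5\right) + \left(18 - 27 i\right) = \left(-28\right) \left(-5\right) + \left(18 - 27 i\right) = 140 + \left(18 - 27 i\right) = 158 - 27 i$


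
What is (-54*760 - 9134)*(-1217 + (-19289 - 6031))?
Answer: 1331467438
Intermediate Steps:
(-54*760 - 9134)*(-1217 + (-19289 - 6031)) = (-41040 - 9134)*(-1217 - 25320) = -50174*(-26537) = 1331467438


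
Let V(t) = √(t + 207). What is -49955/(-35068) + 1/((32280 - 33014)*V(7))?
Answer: 49955/35068 - √214/157076 ≈ 1.4244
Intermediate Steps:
V(t) = √(207 + t)
-49955/(-35068) + 1/((32280 - 33014)*V(7)) = -49955/(-35068) + 1/((32280 - 33014)*(√(207 + 7))) = -49955*(-1/35068) + 1/((-734)*(√214)) = 49955/35068 - √214/157076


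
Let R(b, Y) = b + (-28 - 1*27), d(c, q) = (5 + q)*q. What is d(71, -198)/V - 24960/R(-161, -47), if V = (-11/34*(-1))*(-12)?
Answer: -87547/9 ≈ -9727.4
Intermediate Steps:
d(c, q) = q*(5 + q)
R(b, Y) = -55 + b (R(b, Y) = b + (-28 - 27) = b - 55 = -55 + b)
V = -66/17 (V = (-11*1/34*(-1))*(-12) = -11/34*(-1)*(-12) = (11/34)*(-12) = -66/17 ≈ -3.8824)
d(71, -198)/V - 24960/R(-161, -47) = (-198*(5 - 198))/(-66/17) - 24960/(-55 - 161) = -198*(-193)*(-17/66) - 24960/(-216) = 38214*(-17/66) - 24960*(-1/216) = -9843 + 1040/9 = -87547/9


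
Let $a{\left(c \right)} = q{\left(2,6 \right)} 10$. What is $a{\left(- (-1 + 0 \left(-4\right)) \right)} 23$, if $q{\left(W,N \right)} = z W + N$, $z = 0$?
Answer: $1380$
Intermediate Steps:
$q{\left(W,N \right)} = N$ ($q{\left(W,N \right)} = 0 W + N = 0 + N = N$)
$a{\left(c \right)} = 60$ ($a{\left(c \right)} = 6 \cdot 10 = 60$)
$a{\left(- (-1 + 0 \left(-4\right)) \right)} 23 = 60 \cdot 23 = 1380$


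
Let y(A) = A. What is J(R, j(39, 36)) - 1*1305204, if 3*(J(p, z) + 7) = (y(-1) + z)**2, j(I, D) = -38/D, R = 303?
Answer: -1268663723/972 ≈ -1.3052e+6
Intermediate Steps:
J(p, z) = -7 + (-1 + z)**2/3
J(R, j(39, 36)) - 1*1305204 = (-7 + (-1 - 38/36)**2/3) - 1*1305204 = (-7 + (-1 - 38*1/36)**2/3) - 1305204 = (-7 + (-1 - 19/18)**2/3) - 1305204 = (-7 + (-37/18)**2/3) - 1305204 = (-7 + (1/3)*(1369/324)) - 1305204 = (-7 + 1369/972) - 1305204 = -5435/972 - 1305204 = -1268663723/972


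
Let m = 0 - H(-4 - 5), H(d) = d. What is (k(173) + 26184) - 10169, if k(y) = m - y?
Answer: 15851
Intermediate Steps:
m = 9 (m = 0 - (-4 - 5) = 0 - 1*(-9) = 0 + 9 = 9)
k(y) = 9 - y
(k(173) + 26184) - 10169 = ((9 - 1*173) + 26184) - 10169 = ((9 - 173) + 26184) - 10169 = (-164 + 26184) - 10169 = 26020 - 10169 = 15851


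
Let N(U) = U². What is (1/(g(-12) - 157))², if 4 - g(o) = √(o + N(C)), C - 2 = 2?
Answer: 1/24025 ≈ 4.1623e-5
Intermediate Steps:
C = 4 (C = 2 + 2 = 4)
g(o) = 4 - √(16 + o) (g(o) = 4 - √(o + 4²) = 4 - √(o + 16) = 4 - √(16 + o))
(1/(g(-12) - 157))² = (1/((4 - √(16 - 12)) - 157))² = (1/((4 - √4) - 157))² = (1/((4 - 1*2) - 157))² = (1/((4 - 2) - 157))² = (1/(2 - 157))² = (1/(-155))² = (-1/155)² = 1/24025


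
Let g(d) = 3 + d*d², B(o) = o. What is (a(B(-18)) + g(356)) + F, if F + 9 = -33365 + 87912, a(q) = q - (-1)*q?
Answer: 45172521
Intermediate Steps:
a(q) = 2*q (a(q) = q + q = 2*q)
g(d) = 3 + d³
F = 54538 (F = -9 + (-33365 + 87912) = -9 + 54547 = 54538)
(a(B(-18)) + g(356)) + F = (2*(-18) + (3 + 356³)) + 54538 = (-36 + (3 + 45118016)) + 54538 = (-36 + 45118019) + 54538 = 45117983 + 54538 = 45172521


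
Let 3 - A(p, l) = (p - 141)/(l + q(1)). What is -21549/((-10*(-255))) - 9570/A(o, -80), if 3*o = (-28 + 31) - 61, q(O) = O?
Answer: -192952859/19550 ≈ -9869.7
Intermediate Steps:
o = -58/3 (o = ((-28 + 31) - 61)/3 = (3 - 61)/3 = (1/3)*(-58) = -58/3 ≈ -19.333)
A(p, l) = 3 - (-141 + p)/(1 + l) (A(p, l) = 3 - (p - 141)/(l + 1) = 3 - (-141 + p)/(1 + l))
-21549/((-10*(-255))) - 9570/A(o, -80) = -21549/((-10*(-255))) - 9570*(1 - 80)/(144 - 1*(-58/3) + 3*(-80)) = -21549/2550 - 9570*(-79/(144 + 58/3 - 240)) = -21549*1/2550 - 9570/((-1/79*(-230/3))) = -7183/850 - 9570/230/237 = -7183/850 - 9570*237/230 = -7183/850 - 226809/23 = -192952859/19550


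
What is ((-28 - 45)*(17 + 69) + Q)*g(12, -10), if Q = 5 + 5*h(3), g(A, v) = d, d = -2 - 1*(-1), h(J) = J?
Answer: 6258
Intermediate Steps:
d = -1 (d = -2 + 1 = -1)
g(A, v) = -1
Q = 20 (Q = 5 + 5*3 = 5 + 15 = 20)
((-28 - 45)*(17 + 69) + Q)*g(12, -10) = ((-28 - 45)*(17 + 69) + 20)*(-1) = (-73*86 + 20)*(-1) = (-6278 + 20)*(-1) = -6258*(-1) = 6258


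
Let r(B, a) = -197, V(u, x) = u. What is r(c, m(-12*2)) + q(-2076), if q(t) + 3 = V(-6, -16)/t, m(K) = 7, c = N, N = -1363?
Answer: -69199/346 ≈ -200.00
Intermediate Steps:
c = -1363
q(t) = -3 - 6/t
r(c, m(-12*2)) + q(-2076) = -197 + (-3 - 6/(-2076)) = -197 + (-3 - 6*(-1/2076)) = -197 + (-3 + 1/346) = -197 - 1037/346 = -69199/346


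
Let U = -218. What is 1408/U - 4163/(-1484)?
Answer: -590969/161756 ≈ -3.6535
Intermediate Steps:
1408/U - 4163/(-1484) = 1408/(-218) - 4163/(-1484) = 1408*(-1/218) - 4163*(-1/1484) = -704/109 + 4163/1484 = -590969/161756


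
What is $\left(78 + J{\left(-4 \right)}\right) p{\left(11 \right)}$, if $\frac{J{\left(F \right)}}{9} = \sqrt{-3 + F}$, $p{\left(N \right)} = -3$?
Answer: $-234 - 27 i \sqrt{7} \approx -234.0 - 71.435 i$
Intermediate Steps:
$J{\left(F \right)} = 9 \sqrt{-3 + F}$
$\left(78 + J{\left(-4 \right)}\right) p{\left(11 \right)} = \left(78 + 9 \sqrt{-3 - 4}\right) \left(-3\right) = \left(78 + 9 \sqrt{-7}\right) \left(-3\right) = \left(78 + 9 i \sqrt{7}\right) \left(-3\right) = -234 - 27 i \sqrt{7}$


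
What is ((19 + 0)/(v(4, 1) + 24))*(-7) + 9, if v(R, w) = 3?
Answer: 110/27 ≈ 4.0741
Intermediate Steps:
((19 + 0)/(v(4, 1) + 24))*(-7) + 9 = ((19 + 0)/(3 + 24))*(-7) + 9 = (19/27)*(-7) + 9 = -133/27 + 9 = 110/27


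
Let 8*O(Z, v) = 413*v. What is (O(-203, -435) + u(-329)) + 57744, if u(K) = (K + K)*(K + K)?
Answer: 3746009/8 ≈ 4.6825e+5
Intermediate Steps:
u(K) = 4*K² (u(K) = (2*K)*(2*K) = 4*K²)
O(Z, v) = 413*v/8 (O(Z, v) = (413*v)/8 = 413*v/8)
(O(-203, -435) + u(-329)) + 57744 = ((413/8)*(-435) + 4*(-329)²) + 57744 = (-179655/8 + 4*108241) + 57744 = (-179655/8 + 432964) + 57744 = 3284057/8 + 57744 = 3746009/8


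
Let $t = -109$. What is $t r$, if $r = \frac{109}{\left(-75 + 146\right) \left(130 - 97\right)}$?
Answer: $- \frac{11881}{2343} \approx -5.0708$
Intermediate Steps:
$r = \frac{109}{2343}$ ($r = \frac{109}{71 \cdot 33} = \frac{109}{2343} \approx 0.046522$)
$t r = \left(-109\right) \frac{109}{2343} = - \frac{11881}{2343}$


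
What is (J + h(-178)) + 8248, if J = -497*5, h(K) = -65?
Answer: 5698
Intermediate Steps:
J = -2485
(J + h(-178)) + 8248 = (-2485 - 65) + 8248 = -2550 + 8248 = 5698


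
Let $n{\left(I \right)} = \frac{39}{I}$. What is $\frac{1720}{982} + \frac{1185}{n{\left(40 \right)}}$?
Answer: $\frac{7768980}{6383} \approx 1217.1$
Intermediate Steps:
$\frac{1720}{982} + \frac{1185}{n{\left(40 \right)}} = \frac{1720}{982} + \frac{1185}{39 \cdot \frac{1}{40}} = 1720 \cdot \frac{1}{982} + \frac{1185}{39 \cdot \frac{1}{40}} = \frac{860}{491} + \frac{1185}{\frac{39}{40}} = \frac{860}{491} + 1185 \cdot \frac{40}{39} = \frac{860}{491} + \frac{15800}{13} = \frac{7768980}{6383}$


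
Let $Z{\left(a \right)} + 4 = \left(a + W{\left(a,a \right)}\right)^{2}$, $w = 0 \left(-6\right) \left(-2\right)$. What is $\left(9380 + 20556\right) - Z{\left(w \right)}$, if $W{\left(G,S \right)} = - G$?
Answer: $29940$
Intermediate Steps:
$w = 0$ ($w = 0 \left(-2\right) = 0$)
$Z{\left(a \right)} = -4$ ($Z{\left(a \right)} = -4 + \left(a - a\right)^{2} = -4 + 0^{2} = -4 + 0 = -4$)
$\left(9380 + 20556\right) - Z{\left(w \right)} = \left(9380 + 20556\right) - -4 = 29936 + 4 = 29940$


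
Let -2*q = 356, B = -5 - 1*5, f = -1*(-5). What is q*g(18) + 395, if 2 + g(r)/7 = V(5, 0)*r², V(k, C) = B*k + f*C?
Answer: 20188087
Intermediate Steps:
f = 5
B = -10 (B = -5 - 5 = -10)
q = -178 (q = -½*356 = -178)
V(k, C) = -10*k + 5*C
g(r) = -14 - 350*r² (g(r) = -14 + 7*((-10*5 + 5*0)*r²) = -14 + 7*((-50 + 0)*r²) = -14 + 7*(-50*r²) = -14 - 350*r²)
q*g(18) + 395 = -178*(-14 - 350*18²) + 395 = -178*(-14 - 350*324) + 395 = -178*(-14 - 113400) + 395 = -178*(-113414) + 395 = 20187692 + 395 = 20188087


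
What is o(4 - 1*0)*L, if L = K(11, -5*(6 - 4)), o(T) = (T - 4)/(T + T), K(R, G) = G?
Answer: 0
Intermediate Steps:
o(T) = (-4 + T)/(2*T) (o(T) = (-4 + T)/((2*T)) = (-4 + T)*(1/(2*T)) = (-4 + T)/(2*T))
L = -10 (L = -5*(6 - 4) = -5*2 = -10)
o(4 - 1*0)*L = ((-4 + (4 - 1*0))/(2*(4 - 1*0)))*(-10) = ((-4 + (4 + 0))/(2*(4 + 0)))*(-10) = ((½)*(-4 + 4)/4)*(-10) = ((½)*(¼)*0)*(-10) = 0*(-10) = 0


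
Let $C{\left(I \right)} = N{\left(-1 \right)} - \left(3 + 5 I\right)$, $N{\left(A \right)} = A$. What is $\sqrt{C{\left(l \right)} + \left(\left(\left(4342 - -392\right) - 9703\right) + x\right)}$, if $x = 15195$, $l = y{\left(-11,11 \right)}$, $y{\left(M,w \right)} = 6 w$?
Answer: $2 \sqrt{2473} \approx 99.458$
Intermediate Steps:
$l = 66$ ($l = 6 \cdot 11 = 66$)
$C{\left(I \right)} = -4 - 5 I$ ($C{\left(I \right)} = -1 - \left(3 + 5 I\right) = -4 - 5 I$)
$\sqrt{C{\left(l \right)} + \left(\left(\left(4342 - -392\right) - 9703\right) + x\right)} = \sqrt{\left(-4 - 330\right) + \left(\left(\left(4342 - -392\right) - 9703\right) + 15195\right)} = \sqrt{\left(-4 - 330\right) + \left(\left(\left(4342 + 392\right) - 9703\right) + 15195\right)} = \sqrt{-334 + \left(\left(4734 - 9703\right) + 15195\right)} = \sqrt{-334 + \left(-4969 + 15195\right)} = \sqrt{-334 + 10226} = \sqrt{9892} = 2 \sqrt{2473}$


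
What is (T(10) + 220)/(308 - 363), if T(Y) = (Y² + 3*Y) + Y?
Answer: -72/11 ≈ -6.5455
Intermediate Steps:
T(Y) = Y² + 4*Y
(T(10) + 220)/(308 - 363) = (10*(4 + 10) + 220)/(308 - 363) = (10*14 + 220)/(-55) = (140 + 220)*(-1/55) = 360*(-1/55) = -72/11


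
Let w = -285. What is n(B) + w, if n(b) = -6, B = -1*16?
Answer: -291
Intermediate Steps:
B = -16
n(B) + w = -6 - 285 = -291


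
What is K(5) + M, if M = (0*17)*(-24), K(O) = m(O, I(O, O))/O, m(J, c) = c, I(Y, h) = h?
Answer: 1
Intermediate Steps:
K(O) = 1 (K(O) = O/O = 1)
M = 0 (M = 0*(-24) = 0)
K(5) + M = 1 + 0 = 1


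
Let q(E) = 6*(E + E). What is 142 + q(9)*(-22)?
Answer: -2234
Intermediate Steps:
q(E) = 12*E (q(E) = 6*(2*E) = 12*E)
142 + q(9)*(-22) = 142 + (12*9)*(-22) = 142 + 108*(-22) = 142 - 2376 = -2234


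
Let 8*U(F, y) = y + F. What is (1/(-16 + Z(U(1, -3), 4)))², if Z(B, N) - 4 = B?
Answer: 16/2401 ≈ 0.0066639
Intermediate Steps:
U(F, y) = F/8 + y/8 (U(F, y) = (y + F)/8 = (F + y)/8 = F/8 + y/8)
Z(B, N) = 4 + B
(1/(-16 + Z(U(1, -3), 4)))² = (1/(-16 + (4 + ((⅛)*1 + (⅛)*(-3)))))² = (1/(-16 + (4 + (⅛ - 3/8))))² = (1/(-16 + (4 - ¼)))² = (1/(-16 + 15/4))² = (1/(-49/4))² = (-4/49)² = 16/2401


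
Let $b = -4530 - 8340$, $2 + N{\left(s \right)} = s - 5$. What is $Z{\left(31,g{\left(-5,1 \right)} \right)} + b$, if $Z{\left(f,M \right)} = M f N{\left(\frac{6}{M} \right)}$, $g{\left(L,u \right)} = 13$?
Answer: $-15505$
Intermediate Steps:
$N{\left(s \right)} = -7 + s$ ($N{\left(s \right)} = -2 + \left(s - 5\right) = -2 + \left(-5 + s\right) = -7 + s$)
$b = -12870$
$Z{\left(f,M \right)} = M f \left(-7 + \frac{6}{M}\right)$
$Z{\left(31,g{\left(-5,1 \right)} \right)} + b = 31 \left(6 - 91\right) - 12870 = 31 \left(-85\right) - 12870 = -2635 - 12870 = -15505$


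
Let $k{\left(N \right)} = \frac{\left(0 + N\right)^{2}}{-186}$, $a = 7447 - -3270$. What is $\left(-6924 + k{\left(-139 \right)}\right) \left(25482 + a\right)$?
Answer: $- \frac{47318789815}{186} \approx -2.544 \cdot 10^{8}$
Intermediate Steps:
$a = 10717$ ($a = 7447 + 3270 = 10717$)
$k{\left(N \right)} = - \frac{N^{2}}{186}$ ($k{\left(N \right)} = N^{2} \left(- \frac{1}{186}\right) = - \frac{N^{2}}{186}$)
$\left(-6924 + k{\left(-139 \right)}\right) \left(25482 + a\right) = \left(-6924 - \frac{\left(-139\right)^{2}}{186}\right) \left(25482 + 10717\right) = \left(-6924 - \frac{19321}{186}\right) 36199 = \left(- \frac{1307185}{186}\right) 36199 = - \frac{47318789815}{186}$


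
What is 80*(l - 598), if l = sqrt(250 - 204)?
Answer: -47840 + 80*sqrt(46) ≈ -47297.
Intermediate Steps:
l = sqrt(46) ≈ 6.7823
80*(l - 598) = 80*(sqrt(46) - 598) = 80*(-598 + sqrt(46)) = -47840 + 80*sqrt(46)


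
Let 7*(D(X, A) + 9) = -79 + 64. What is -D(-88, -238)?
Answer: 78/7 ≈ 11.143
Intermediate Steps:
D(X, A) = -78/7 (D(X, A) = -9 + (-79 + 64)/7 = -9 + (⅐)*(-15) = -9 - 15/7 = -78/7)
-D(-88, -238) = -1*(-78/7) = 78/7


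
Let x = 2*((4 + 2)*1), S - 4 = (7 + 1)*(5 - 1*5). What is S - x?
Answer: -8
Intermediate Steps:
S = 4 (S = 4 + (7 + 1)*(5 - 1*5) = 4 + 8*(5 - 5) = 4 + 8*0 = 4 + 0 = 4)
x = 12 (x = 2*(6*1) = 2*6 = 12)
S - x = 4 - 1*12 = 4 - 12 = -8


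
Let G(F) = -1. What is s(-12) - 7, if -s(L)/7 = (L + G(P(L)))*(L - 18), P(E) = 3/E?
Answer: -2737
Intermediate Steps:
s(L) = -7*(-1 + L)*(-18 + L) (s(L) = -7*(L - 1)*(L - 18) = -7*(-1 + L)*(-18 + L))
s(-12) - 7 = (-126 - 7*(-12)² + 133*(-12)) - 7 = (-126 - 7*144 - 1596) - 7 = (-126 - 1008 - 1596) - 7 = -2730 - 7 = -2737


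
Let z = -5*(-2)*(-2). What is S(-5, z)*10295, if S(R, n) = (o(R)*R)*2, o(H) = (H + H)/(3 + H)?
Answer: -514750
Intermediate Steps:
o(H) = 2*H/(3 + H) (o(H) = (2*H)/(3 + H) = 2*H/(3 + H))
z = -20 (z = 10*(-2) = -20)
S(R, n) = 4*R**2/(3 + R) (S(R, n) = ((2*R/(3 + R))*R)*2 = (2*R**2/(3 + R))*2 = 4*R**2/(3 + R))
S(-5, z)*10295 = (4*(-5)**2/(3 - 5))*10295 = (4*25/(-2))*10295 = (4*25*(-1/2))*10295 = -50*10295 = -514750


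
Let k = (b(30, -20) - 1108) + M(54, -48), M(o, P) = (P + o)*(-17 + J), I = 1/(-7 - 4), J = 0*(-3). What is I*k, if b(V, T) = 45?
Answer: 1165/11 ≈ 105.91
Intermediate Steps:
J = 0
I = -1/11 (I = 1/(-11) = -1/11 ≈ -0.090909)
M(o, P) = -17*P - 17*o (M(o, P) = (P + o)*(-17 + 0) = (P + o)*(-17) = -17*P - 17*o)
k = -1165 (k = (45 - 1108) + (-17*(-48) - 17*54) = -1063 + (816 - 918) = -1063 - 102 = -1165)
I*k = -1/11*(-1165) = 1165/11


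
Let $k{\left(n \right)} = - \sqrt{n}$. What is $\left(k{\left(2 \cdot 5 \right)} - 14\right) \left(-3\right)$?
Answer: $42 + 3 \sqrt{10} \approx 51.487$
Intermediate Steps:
$\left(k{\left(2 \cdot 5 \right)} - 14\right) \left(-3\right) = \left(- \sqrt{2 \cdot 5} - 14\right) \left(-3\right) = \left(- \sqrt{10} - 14\right) \left(-3\right) = \left(-14 - \sqrt{10}\right) \left(-3\right) = 42 + 3 \sqrt{10}$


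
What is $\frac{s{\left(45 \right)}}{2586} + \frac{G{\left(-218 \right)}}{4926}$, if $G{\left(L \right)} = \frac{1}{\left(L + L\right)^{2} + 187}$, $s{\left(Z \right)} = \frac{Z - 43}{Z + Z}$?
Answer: $\frac{78120869}{9089797027455} \approx 8.5943 \cdot 10^{-6}$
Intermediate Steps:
$s{\left(Z \right)} = \frac{-43 + Z}{2 Z}$
$G{\left(L \right)} = \frac{1}{187 + 4 L^{2}}$ ($G{\left(L \right)} = \frac{1}{\left(2 L\right)^{2} + 187} = \frac{1}{4 L^{2} + 187} = \frac{1}{187 + 4 L^{2}}$)
$\frac{s{\left(45 \right)}}{2586} + \frac{G{\left(-218 \right)}}{4926} = \frac{\frac{1}{2} \cdot \frac{1}{45} \left(-43 + 45\right)}{2586} + \frac{1}{\left(187 + 4 \left(-218\right)^{2}\right) 4926} = \frac{1}{2} \cdot \frac{1}{45} \cdot 2 \cdot \frac{1}{2586} + \frac{1}{187 + 4 \cdot 47524} \cdot \frac{1}{4926} = \frac{1}{45} \cdot \frac{1}{2586} + \frac{1}{187 + 190096} \cdot \frac{1}{4926} = \frac{1}{116370} + \frac{1}{190283} \cdot \frac{1}{4926} = \frac{1}{116370} + \frac{1}{937334058} = \frac{78120869}{9089797027455}$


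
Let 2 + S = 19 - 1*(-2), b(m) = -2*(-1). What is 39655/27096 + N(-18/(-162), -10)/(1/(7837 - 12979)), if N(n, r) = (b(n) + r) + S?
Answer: -1532564297/27096 ≈ -56561.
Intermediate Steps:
b(m) = 2
S = 19 (S = -2 + (19 - 1*(-2)) = -2 + (19 + 2) = -2 + 21 = 19)
N(n, r) = 21 + r (N(n, r) = (2 + r) + 19 = 21 + r)
39655/27096 + N(-18/(-162), -10)/(1/(7837 - 12979)) = 39655/27096 + (21 - 10)/(1/(7837 - 12979)) = 39655*(1/27096) + 11/(1/(-5142)) = 39655/27096 + 11/(-1/5142) = 39655/27096 + 11*(-5142) = 39655/27096 - 56562 = -1532564297/27096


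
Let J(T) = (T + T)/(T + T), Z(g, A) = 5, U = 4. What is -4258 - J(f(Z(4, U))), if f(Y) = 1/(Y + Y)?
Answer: -4259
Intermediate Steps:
f(Y) = 1/(2*Y)
J(T) = 1 (J(T) = (2*T)/((2*T)) = (2*T)*(1/(2*T)) = 1)
-4258 - J(f(Z(4, U))) = -4258 - 1*1 = -4258 - 1 = -4259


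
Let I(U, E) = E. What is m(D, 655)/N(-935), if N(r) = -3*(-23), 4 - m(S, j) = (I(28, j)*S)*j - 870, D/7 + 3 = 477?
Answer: -1423504076/69 ≈ -2.0630e+7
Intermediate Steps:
D = 3318 (D = -21 + 7*477 = -21 + 3339 = 3318)
m(S, j) = 874 - S*j² (m(S, j) = 4 - ((j*S)*j - 870) = 4 - ((S*j)*j - 870) = 4 - (S*j² - 870) = 4 - (-870 + S*j²) = 4 + (870 - S*j²) = 874 - S*j²)
N(r) = 69
m(D, 655)/N(-935) = (874 - 1*3318*655²)/69 = (874 - 1*3318*429025)*(1/69) = (874 - 1423504950)*(1/69) = -1423504076*1/69 = -1423504076/69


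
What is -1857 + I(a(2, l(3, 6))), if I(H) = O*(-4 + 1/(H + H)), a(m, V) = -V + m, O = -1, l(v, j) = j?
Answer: -14823/8 ≈ -1852.9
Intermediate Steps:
a(m, V) = m - V
I(H) = 4 - 1/(2*H) (I(H) = -(-4 + 1/(H + H)) = -(-4 + 1/(2*H)) = 4 - 1/(2*H))
-1857 + I(a(2, l(3, 6))) = -1857 + (4 - 1/(2*(2 - 1*6))) = -1857 + (4 - 1/(2*(2 - 6))) = -1857 + (4 - ½/(-4)) = -1857 + (4 - ½*(-¼)) = -1857 + (4 + ⅛) = -1857 + 33/8 = -14823/8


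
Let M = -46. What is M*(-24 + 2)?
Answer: 1012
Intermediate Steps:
M*(-24 + 2) = -46*(-24 + 2) = -46*(-22) = 1012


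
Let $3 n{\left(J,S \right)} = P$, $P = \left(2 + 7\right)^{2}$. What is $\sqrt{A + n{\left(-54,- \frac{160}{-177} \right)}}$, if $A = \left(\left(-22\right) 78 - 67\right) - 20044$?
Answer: $10 i \sqrt{218} \approx 147.65 i$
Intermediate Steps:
$P = 81$ ($P = 9^{2} = 81$)
$n{\left(J,S \right)} = 27$ ($n{\left(J,S \right)} = \frac{1}{3} \cdot 81 = 27$)
$A = -21827$ ($A = \left(-1716 - 67\right) - 20044 = -1783 - 20044 = -21827$)
$\sqrt{A + n{\left(-54,- \frac{160}{-177} \right)}} = \sqrt{-21827 + 27} = \sqrt{-21800} = 10 i \sqrt{218}$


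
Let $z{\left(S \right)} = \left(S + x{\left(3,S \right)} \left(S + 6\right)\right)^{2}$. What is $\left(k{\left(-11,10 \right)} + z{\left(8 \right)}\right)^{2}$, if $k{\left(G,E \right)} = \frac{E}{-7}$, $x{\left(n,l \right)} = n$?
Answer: $\frac{305900100}{49} \approx 6.2429 \cdot 10^{6}$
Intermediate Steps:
$k{\left(G,E \right)} = - \frac{E}{7}$ ($k{\left(G,E \right)} = E \left(- \frac{1}{7}\right) = - \frac{E}{7}$)
$z{\left(S \right)} = \left(18 + 4 S\right)^{2}$ ($z{\left(S \right)} = \left(S + 3 \left(S + 6\right)\right)^{2} = \left(S + 3 \left(6 + S\right)\right)^{2} = \left(S + \left(18 + 3 S\right)\right)^{2} = \left(18 + 4 S\right)^{2}$)
$\left(k{\left(-11,10 \right)} + z{\left(8 \right)}\right)^{2} = \left(\left(- \frac{1}{7}\right) 10 + 4 \left(9 + 2 \cdot 8\right)^{2}\right)^{2} = \left(- \frac{10}{7} + 4 \left(9 + 16\right)^{2}\right)^{2} = \left(- \frac{10}{7} + 4 \cdot 25^{2}\right)^{2} = \left(- \frac{10}{7} + 4 \cdot 625\right)^{2} = \left(- \frac{10}{7} + 2500\right)^{2} = \left(\frac{17490}{7}\right)^{2} = \frac{305900100}{49}$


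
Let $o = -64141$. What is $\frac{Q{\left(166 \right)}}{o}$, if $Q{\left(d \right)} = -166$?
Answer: $\frac{166}{64141} \approx 0.002588$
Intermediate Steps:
$\frac{Q{\left(166 \right)}}{o} = - \frac{166}{-64141} = \left(-166\right) \left(- \frac{1}{64141}\right) = \frac{166}{64141}$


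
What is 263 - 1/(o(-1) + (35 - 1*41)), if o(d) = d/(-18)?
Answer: 28159/107 ≈ 263.17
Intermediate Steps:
o(d) = -d/18 (o(d) = d*(-1/18) = -d/18)
263 - 1/(o(-1) + (35 - 1*41)) = 263 - 1/(-1/18*(-1) + (35 - 1*41)) = 263 - 1/(1/18 + (35 - 41)) = 263 - 1/(1/18 - 6) = 263 - 1/(-107/18) = 263 - 1*(-18/107) = 263 + 18/107 = 28159/107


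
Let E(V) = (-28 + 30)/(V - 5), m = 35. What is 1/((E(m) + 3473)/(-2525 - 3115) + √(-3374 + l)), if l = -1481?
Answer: -68864400/542980090519 - 111830625*I*√4855/542980090519 ≈ -0.00012683 - 0.014351*I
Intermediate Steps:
E(V) = 2/(-5 + V)
1/((E(m) + 3473)/(-2525 - 3115) + √(-3374 + l)) = 1/((2/(-5 + 35) + 3473)/(-2525 - 3115) + √(-3374 - 1481)) = 1/((2/30 + 3473)/(-5640) + √(-4855)) = 1/((2*(1/30) + 3473)*(-1/5640) + I*√4855) = 1/((1/15 + 3473)*(-1/5640) + I*√4855) = 1/((52096/15)*(-1/5640) + I*√4855) = 1/(-6512/10575 + I*√4855)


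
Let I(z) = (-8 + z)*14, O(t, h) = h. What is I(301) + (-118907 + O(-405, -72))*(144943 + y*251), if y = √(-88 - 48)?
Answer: -17245169095 - 59727458*I*√34 ≈ -1.7245e+10 - 3.4827e+8*I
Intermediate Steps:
y = 2*I*√34 (y = √(-136) = 2*I*√34 ≈ 11.662*I)
I(z) = -112 + 14*z
I(301) + (-118907 + O(-405, -72))*(144943 + y*251) = (-112 + 14*301) + (-118907 - 72)*(144943 + (2*I*√34)*251) = (-112 + 4214) - 118979*(144943 + 502*I*√34) = 4102 + (-17245173197 - 59727458*I*√34) = -17245169095 - 59727458*I*√34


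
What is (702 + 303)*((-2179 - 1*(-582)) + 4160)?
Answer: 2575815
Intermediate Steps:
(702 + 303)*((-2179 - 1*(-582)) + 4160) = 1005*((-2179 + 582) + 4160) = 1005*(-1597 + 4160) = 1005*2563 = 2575815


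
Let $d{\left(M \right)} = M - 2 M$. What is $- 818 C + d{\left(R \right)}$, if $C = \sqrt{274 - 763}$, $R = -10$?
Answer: $10 - 818 i \sqrt{489} \approx 10.0 - 18089.0 i$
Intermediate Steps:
$d{\left(M \right)} = - M$
$C = i \sqrt{489}$ ($C = \sqrt{-489} = i \sqrt{489} \approx 22.113 i$)
$- 818 C + d{\left(R \right)} = - 818 i \sqrt{489} - -10 = - 818 i \sqrt{489} + 10 = 10 - 818 i \sqrt{489}$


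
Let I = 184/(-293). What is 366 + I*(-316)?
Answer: 165382/293 ≈ 564.44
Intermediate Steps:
I = -184/293 (I = 184*(-1/293) = -184/293 ≈ -0.62799)
366 + I*(-316) = 366 - 184/293*(-316) = 366 + 58144/293 = 165382/293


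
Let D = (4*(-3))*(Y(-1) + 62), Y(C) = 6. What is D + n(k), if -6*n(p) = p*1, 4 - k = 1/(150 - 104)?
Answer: -75133/92 ≈ -816.66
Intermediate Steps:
k = 183/46 (k = 4 - 1/(150 - 104) = 4 - 1/46 = 183/46 ≈ 3.9783)
n(p) = -p/6
D = -816 (D = (4*(-3))*(6 + 62) = -12*68 = -816)
D + n(k) = -816 - 1/6*183/46 = -816 - 61/92 = -75133/92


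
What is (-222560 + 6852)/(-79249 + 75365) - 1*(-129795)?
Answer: 126084872/971 ≈ 1.2985e+5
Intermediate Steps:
(-222560 + 6852)/(-79249 + 75365) - 1*(-129795) = -215708/(-3884) + 129795 = -215708*(-1/3884) + 129795 = 53927/971 + 129795 = 126084872/971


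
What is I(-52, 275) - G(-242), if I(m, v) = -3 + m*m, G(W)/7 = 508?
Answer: -855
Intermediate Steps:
G(W) = 3556 (G(W) = 7*508 = 3556)
I(m, v) = -3 + m²
I(-52, 275) - G(-242) = (-3 + (-52)²) - 1*3556 = (-3 + 2704) - 3556 = 2701 - 3556 = -855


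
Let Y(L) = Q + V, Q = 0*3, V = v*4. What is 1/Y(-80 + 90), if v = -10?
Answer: -1/40 ≈ -0.025000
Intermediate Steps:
V = -40 (V = -10*4 = -40)
Q = 0
Y(L) = -40 (Y(L) = 0 - 40 = -40)
1/Y(-80 + 90) = 1/(-40) = -1/40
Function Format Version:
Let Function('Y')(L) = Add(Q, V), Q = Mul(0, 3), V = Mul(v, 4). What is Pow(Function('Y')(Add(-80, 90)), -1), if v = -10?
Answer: Rational(-1, 40) ≈ -0.025000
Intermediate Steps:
V = -40 (V = Mul(-10, 4) = -40)
Q = 0
Function('Y')(L) = -40 (Function('Y')(L) = Add(0, -40) = -40)
Pow(Function('Y')(Add(-80, 90)), -1) = Pow(-40, -1) = Rational(-1, 40)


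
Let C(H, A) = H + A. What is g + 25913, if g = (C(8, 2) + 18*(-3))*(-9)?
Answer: 26309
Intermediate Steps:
C(H, A) = A + H
g = 396 (g = ((2 + 8) + 18*(-3))*(-9) = (10 - 54)*(-9) = -44*(-9) = 396)
g + 25913 = 396 + 25913 = 26309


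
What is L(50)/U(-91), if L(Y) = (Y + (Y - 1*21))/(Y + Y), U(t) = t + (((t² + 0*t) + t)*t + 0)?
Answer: -79/74538100 ≈ -1.0599e-6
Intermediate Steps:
U(t) = t + t*(t + t²) (U(t) = t + (((t² + 0) + t)*t + 0) = t + ((t² + t)*t + 0) = t + ((t + t²)*t + 0) = t + (t*(t + t²) + 0) = t + t*(t + t²))
L(Y) = (-21 + 2*Y)/(2*Y) (L(Y) = (Y + (Y - 21))/((2*Y)) = (Y + (-21 + Y))*(1/(2*Y)) = (-21 + 2*Y)*(1/(2*Y)) = (-21 + 2*Y)/(2*Y))
L(50)/U(-91) = ((-21/2 + 50)/50)/((-91*(1 - 91 + (-91)²))) = ((1/50)*(79/2))/((-91*(1 - 91 + 8281))) = 79/(100*((-91*8191))) = (79/100)/(-745381) = (79/100)*(-1/745381) = -79/74538100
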